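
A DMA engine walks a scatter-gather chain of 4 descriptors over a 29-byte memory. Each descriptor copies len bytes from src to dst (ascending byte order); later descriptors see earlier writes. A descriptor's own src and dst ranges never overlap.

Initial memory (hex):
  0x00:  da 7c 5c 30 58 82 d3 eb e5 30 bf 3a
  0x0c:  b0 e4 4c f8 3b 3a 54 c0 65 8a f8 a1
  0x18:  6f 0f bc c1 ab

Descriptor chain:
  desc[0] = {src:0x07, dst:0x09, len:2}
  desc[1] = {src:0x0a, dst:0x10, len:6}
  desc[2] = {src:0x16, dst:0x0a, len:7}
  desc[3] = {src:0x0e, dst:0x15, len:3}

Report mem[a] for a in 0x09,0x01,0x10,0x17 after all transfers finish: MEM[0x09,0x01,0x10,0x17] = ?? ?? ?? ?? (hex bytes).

[0] 0x07->0x09 len=2 : eb e5
[1] 0x0a->0x10 len=6 : e5 3a b0 e4 4c f8
[2] 0x16->0x0a len=7 : f8 a1 6f 0f bc c1 ab
[3] 0x0e->0x15 len=3 : bc c1 ab
query mem[0x09]=0xeb, mem[0x01]=0x7c, mem[0x10]=0xab, mem[0x17]=0xab

MEM[0x09,0x01,0x10,0x17] = eb 7c ab ab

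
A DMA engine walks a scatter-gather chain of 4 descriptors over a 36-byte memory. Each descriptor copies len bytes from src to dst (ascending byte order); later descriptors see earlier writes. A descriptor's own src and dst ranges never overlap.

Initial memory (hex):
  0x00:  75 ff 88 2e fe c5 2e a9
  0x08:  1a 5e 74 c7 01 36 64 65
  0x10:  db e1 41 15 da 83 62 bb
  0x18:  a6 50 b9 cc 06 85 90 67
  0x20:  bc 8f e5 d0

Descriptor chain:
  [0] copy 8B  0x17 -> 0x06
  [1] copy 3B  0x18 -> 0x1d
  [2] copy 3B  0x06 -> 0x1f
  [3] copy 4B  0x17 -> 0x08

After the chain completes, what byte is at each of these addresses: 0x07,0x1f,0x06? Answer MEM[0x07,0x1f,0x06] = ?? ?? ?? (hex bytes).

MEM[0x07,0x1f,0x06] = a6 bb bb

D0: mem[0x06..0x0d] <- [bb a6 50 b9 cc 06 85 90]
D1: mem[0x1d..0x1f] <- [a6 50 b9]
D2: mem[0x1f..0x21] <- [bb a6 50]
D3: mem[0x08..0x0b] <- [bb a6 50 b9]
query mem[0x07]=0xa6, mem[0x1f]=0xbb, mem[0x06]=0xbb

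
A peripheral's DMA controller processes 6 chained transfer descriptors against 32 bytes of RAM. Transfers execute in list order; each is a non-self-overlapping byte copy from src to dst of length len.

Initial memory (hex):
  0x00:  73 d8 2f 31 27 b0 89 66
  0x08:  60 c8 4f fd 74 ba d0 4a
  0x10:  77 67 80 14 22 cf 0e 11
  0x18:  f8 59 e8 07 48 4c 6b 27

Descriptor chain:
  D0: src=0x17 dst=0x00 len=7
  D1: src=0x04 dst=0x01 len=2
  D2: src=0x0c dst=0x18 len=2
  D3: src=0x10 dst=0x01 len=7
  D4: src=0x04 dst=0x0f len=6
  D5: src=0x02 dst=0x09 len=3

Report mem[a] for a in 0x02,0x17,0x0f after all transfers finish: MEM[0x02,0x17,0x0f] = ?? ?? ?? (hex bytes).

MEM[0x02,0x17,0x0f] = 67 11 14

D0: mem[0x00..0x06] <- [11 f8 59 e8 07 48 4c]
D1: mem[0x01..0x02] <- [07 48]
D2: mem[0x18..0x19] <- [74 ba]
D3: mem[0x01..0x07] <- [77 67 80 14 22 cf 0e]
D4: mem[0x0f..0x14] <- [14 22 cf 0e 60 c8]
D5: mem[0x09..0x0b] <- [67 80 14]
query mem[0x02]=0x67, mem[0x17]=0x11, mem[0x0f]=0x14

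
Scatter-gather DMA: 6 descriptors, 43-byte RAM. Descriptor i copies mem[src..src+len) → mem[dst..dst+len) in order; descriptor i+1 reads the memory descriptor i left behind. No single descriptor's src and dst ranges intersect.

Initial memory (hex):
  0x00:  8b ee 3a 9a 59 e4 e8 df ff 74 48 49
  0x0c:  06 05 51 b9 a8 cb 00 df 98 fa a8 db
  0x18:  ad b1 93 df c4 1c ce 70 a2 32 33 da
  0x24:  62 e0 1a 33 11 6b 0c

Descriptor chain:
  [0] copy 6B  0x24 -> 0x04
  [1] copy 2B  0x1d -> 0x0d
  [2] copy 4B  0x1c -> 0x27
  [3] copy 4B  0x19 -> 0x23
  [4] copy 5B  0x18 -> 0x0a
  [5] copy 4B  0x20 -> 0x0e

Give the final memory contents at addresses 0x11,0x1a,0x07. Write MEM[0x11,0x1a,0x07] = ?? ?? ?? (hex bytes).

[0] 0x24->0x04 len=6 : 62 e0 1a 33 11 6b
[1] 0x1d->0x0d len=2 : 1c ce
[2] 0x1c->0x27 len=4 : c4 1c ce 70
[3] 0x19->0x23 len=4 : b1 93 df c4
[4] 0x18->0x0a len=5 : ad b1 93 df c4
[5] 0x20->0x0e len=4 : a2 32 33 b1
query mem[0x11]=0xb1, mem[0x1a]=0x93, mem[0x07]=0x33

MEM[0x11,0x1a,0x07] = b1 93 33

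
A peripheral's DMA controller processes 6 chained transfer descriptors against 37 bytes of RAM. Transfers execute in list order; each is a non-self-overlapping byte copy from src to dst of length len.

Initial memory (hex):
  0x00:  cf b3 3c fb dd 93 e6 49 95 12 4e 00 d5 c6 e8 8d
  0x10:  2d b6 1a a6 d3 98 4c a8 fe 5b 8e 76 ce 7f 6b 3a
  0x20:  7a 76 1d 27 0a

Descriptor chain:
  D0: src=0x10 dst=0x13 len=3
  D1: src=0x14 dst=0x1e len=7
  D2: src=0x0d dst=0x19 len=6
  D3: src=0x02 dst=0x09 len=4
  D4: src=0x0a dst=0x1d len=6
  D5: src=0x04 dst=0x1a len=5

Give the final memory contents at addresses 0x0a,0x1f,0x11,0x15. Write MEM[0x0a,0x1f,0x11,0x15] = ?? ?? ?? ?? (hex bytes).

MEM[0x0a,0x1f,0x11,0x15] = fb 93 b6 1a

  after D0: wrote 3B at 0x13 = 2db61a
  after D1: wrote 7B at 0x1e = b61a4ca8fe5b8e
  after D2: wrote 6B at 0x19 = c6e88d2db61a
  after D3: wrote 4B at 0x09 = 3cfbdd93
  after D4: wrote 6B at 0x1d = fbdd93c6e88d
  after D5: wrote 5B at 0x1a = dd93e64995
query mem[0x0a]=0xfb, mem[0x1f]=0x93, mem[0x11]=0xb6, mem[0x15]=0x1a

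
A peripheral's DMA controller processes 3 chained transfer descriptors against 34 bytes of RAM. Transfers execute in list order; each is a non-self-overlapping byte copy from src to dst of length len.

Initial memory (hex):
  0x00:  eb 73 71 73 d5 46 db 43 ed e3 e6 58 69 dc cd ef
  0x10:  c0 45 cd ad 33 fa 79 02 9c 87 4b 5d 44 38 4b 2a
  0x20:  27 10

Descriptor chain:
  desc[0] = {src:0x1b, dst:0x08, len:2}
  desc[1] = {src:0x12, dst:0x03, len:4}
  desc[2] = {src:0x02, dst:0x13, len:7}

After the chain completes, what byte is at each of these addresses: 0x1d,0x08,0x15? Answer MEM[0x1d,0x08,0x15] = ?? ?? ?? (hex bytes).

MEM[0x1d,0x08,0x15] = 38 5d ad

  after D0: wrote 2B at 0x08 = 5d44
  after D1: wrote 4B at 0x03 = cdad33fa
  after D2: wrote 7B at 0x13 = 71cdad33fa435d
query mem[0x1d]=0x38, mem[0x08]=0x5d, mem[0x15]=0xad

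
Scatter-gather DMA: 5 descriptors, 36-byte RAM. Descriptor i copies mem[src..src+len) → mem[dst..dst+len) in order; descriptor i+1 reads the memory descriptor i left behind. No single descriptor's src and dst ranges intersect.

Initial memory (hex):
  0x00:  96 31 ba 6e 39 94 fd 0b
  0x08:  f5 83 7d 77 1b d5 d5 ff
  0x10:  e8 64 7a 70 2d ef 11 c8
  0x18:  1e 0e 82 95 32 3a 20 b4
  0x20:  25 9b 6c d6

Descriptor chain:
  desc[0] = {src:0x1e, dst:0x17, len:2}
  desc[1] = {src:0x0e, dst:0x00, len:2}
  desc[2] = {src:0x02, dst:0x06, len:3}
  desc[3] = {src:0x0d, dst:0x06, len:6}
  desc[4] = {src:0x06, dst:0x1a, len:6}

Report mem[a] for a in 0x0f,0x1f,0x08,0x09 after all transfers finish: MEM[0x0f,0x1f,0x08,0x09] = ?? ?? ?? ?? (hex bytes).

MEM[0x0f,0x1f,0x08,0x09] = ff 7a ff e8

  after D0: wrote 2B at 0x17 = 20b4
  after D1: wrote 2B at 0x00 = d5ff
  after D2: wrote 3B at 0x06 = ba6e39
  after D3: wrote 6B at 0x06 = d5d5ffe8647a
  after D4: wrote 6B at 0x1a = d5d5ffe8647a
query mem[0x0f]=0xff, mem[0x1f]=0x7a, mem[0x08]=0xff, mem[0x09]=0xe8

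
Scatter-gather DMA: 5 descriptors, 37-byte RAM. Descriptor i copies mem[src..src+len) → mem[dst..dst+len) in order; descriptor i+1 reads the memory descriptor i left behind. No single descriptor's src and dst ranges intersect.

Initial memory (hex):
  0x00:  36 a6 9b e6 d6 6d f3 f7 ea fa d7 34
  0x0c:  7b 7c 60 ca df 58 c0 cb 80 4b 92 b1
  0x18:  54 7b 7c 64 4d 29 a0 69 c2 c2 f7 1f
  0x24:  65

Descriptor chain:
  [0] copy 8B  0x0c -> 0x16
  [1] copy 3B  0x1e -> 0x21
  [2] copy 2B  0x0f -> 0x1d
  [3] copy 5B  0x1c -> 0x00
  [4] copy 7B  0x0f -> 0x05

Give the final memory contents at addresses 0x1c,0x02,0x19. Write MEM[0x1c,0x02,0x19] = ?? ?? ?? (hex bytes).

MEM[0x1c,0x02,0x19] = c0 df ca

#0 dst[0x16+8] := {0x7b,0x7c,0x60,0xca,0xdf,0x58,0xc0,0xcb}
#1 dst[0x21+3] := {0xa0,0x69,0xc2}
#2 dst[0x1d+2] := {0xca,0xdf}
#3 dst[0x00+5] := {0xc0,0xca,0xdf,0x69,0xc2}
#4 dst[0x05+7] := {0xca,0xdf,0x58,0xc0,0xcb,0x80,0x4b}
query mem[0x1c]=0xc0, mem[0x02]=0xdf, mem[0x19]=0xca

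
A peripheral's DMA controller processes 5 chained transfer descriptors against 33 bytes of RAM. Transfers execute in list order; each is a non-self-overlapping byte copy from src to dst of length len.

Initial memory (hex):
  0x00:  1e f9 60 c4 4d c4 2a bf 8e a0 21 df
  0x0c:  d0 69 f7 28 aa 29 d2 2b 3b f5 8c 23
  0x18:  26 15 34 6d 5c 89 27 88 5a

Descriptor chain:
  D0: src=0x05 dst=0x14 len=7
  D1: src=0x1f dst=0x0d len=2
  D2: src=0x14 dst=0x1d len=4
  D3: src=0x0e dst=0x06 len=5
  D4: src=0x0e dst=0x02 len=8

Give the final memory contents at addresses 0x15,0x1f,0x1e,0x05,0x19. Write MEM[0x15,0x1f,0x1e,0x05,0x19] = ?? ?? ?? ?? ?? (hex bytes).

#0 dst[0x14+7] := {0xc4,0x2a,0xbf,0x8e,0xa0,0x21,0xdf}
#1 dst[0x0d+2] := {0x88,0x5a}
#2 dst[0x1d+4] := {0xc4,0x2a,0xbf,0x8e}
#3 dst[0x06+5] := {0x5a,0x28,0xaa,0x29,0xd2}
#4 dst[0x02+8] := {0x5a,0x28,0xaa,0x29,0xd2,0x2b,0xc4,0x2a}
query mem[0x15]=0x2a, mem[0x1f]=0xbf, mem[0x1e]=0x2a, mem[0x05]=0x29, mem[0x19]=0x21

MEM[0x15,0x1f,0x1e,0x05,0x19] = 2a bf 2a 29 21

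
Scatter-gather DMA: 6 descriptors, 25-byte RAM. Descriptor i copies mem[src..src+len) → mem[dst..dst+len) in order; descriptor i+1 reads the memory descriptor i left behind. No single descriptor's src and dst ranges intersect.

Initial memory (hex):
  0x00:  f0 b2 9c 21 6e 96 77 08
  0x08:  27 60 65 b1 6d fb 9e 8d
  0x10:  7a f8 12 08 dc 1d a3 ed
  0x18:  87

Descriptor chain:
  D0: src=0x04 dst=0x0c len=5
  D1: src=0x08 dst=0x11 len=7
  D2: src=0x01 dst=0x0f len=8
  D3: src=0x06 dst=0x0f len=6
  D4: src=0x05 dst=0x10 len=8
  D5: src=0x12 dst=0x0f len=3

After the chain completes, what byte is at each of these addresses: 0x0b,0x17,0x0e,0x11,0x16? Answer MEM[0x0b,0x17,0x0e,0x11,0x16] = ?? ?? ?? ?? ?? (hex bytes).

#0 dst[0x0c+5] := {0x6e,0x96,0x77,0x08,0x27}
#1 dst[0x11+7] := {0x27,0x60,0x65,0xb1,0x6e,0x96,0x77}
#2 dst[0x0f+8] := {0xb2,0x9c,0x21,0x6e,0x96,0x77,0x08,0x27}
#3 dst[0x0f+6] := {0x77,0x08,0x27,0x60,0x65,0xb1}
#4 dst[0x10+8] := {0x96,0x77,0x08,0x27,0x60,0x65,0xb1,0x6e}
#5 dst[0x0f+3] := {0x08,0x27,0x60}
query mem[0x0b]=0xb1, mem[0x17]=0x6e, mem[0x0e]=0x77, mem[0x11]=0x60, mem[0x16]=0xb1

MEM[0x0b,0x17,0x0e,0x11,0x16] = b1 6e 77 60 b1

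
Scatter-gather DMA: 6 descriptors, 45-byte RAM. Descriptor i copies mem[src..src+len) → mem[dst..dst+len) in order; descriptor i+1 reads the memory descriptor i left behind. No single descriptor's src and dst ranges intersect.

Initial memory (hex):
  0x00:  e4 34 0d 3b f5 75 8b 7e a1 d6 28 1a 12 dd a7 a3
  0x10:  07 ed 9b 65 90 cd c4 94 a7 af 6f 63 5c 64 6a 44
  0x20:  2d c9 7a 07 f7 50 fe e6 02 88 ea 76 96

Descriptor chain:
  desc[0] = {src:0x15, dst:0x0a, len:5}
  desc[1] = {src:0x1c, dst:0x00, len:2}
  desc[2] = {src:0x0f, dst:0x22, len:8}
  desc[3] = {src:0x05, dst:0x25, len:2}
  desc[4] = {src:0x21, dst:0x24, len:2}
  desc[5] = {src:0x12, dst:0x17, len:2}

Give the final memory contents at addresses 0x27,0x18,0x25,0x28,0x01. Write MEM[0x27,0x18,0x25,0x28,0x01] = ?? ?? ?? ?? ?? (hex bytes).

#0 dst[0x0a+5] := {0xcd,0xc4,0x94,0xa7,0xaf}
#1 dst[0x00+2] := {0x5c,0x64}
#2 dst[0x22+8] := {0xa3,0x07,0xed,0x9b,0x65,0x90,0xcd,0xc4}
#3 dst[0x25+2] := {0x75,0x8b}
#4 dst[0x24+2] := {0xc9,0xa3}
#5 dst[0x17+2] := {0x9b,0x65}
query mem[0x27]=0x90, mem[0x18]=0x65, mem[0x25]=0xa3, mem[0x28]=0xcd, mem[0x01]=0x64

MEM[0x27,0x18,0x25,0x28,0x01] = 90 65 a3 cd 64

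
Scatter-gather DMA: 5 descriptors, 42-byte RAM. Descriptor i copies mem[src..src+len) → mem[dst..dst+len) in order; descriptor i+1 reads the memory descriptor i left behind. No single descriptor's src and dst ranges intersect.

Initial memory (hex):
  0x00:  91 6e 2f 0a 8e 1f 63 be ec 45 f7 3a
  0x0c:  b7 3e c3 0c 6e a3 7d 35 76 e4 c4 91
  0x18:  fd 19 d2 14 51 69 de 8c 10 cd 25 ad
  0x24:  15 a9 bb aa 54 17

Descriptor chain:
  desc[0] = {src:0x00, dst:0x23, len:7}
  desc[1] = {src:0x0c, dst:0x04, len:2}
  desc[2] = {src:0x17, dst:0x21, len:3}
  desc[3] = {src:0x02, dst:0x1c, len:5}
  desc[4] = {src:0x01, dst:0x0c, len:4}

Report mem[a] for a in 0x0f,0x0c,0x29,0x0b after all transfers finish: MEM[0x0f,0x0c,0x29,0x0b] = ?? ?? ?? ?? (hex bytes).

D0: mem[0x23..0x29] <- [91 6e 2f 0a 8e 1f 63]
D1: mem[0x04..0x05] <- [b7 3e]
D2: mem[0x21..0x23] <- [91 fd 19]
D3: mem[0x1c..0x20] <- [2f 0a b7 3e 63]
D4: mem[0x0c..0x0f] <- [6e 2f 0a b7]
query mem[0x0f]=0xb7, mem[0x0c]=0x6e, mem[0x29]=0x63, mem[0x0b]=0x3a

MEM[0x0f,0x0c,0x29,0x0b] = b7 6e 63 3a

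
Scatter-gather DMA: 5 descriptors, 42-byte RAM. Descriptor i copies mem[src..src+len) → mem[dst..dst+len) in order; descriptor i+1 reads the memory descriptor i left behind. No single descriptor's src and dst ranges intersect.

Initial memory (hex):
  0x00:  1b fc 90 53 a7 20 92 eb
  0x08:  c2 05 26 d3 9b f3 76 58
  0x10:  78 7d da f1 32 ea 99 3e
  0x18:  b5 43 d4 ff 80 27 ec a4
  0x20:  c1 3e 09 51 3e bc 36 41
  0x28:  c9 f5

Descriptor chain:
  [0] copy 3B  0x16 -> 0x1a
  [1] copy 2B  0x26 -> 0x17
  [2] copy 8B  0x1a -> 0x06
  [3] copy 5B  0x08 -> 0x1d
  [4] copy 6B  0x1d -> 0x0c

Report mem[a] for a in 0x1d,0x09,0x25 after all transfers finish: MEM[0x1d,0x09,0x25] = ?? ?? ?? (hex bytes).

MEM[0x1d,0x09,0x25] = b5 27 bc

  after D0: wrote 3B at 0x1a = 993eb5
  after D1: wrote 2B at 0x17 = 3641
  after D2: wrote 8B at 0x06 = 993eb527eca4c13e
  after D3: wrote 5B at 0x1d = b527eca4c1
  after D4: wrote 6B at 0x0c = b527eca4c109
query mem[0x1d]=0xb5, mem[0x09]=0x27, mem[0x25]=0xbc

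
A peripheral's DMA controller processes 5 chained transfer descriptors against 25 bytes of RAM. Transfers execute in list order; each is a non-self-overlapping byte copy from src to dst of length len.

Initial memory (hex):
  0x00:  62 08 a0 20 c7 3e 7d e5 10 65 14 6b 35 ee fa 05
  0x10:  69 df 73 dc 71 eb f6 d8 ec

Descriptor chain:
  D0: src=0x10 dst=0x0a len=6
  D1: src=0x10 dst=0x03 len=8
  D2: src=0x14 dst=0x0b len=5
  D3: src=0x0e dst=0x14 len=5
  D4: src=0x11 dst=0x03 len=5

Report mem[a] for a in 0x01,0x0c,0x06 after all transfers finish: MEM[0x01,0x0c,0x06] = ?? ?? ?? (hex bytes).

MEM[0x01,0x0c,0x06] = 08 eb d8

#0 dst[0x0a+6] := {0x69,0xdf,0x73,0xdc,0x71,0xeb}
#1 dst[0x03+8] := {0x69,0xdf,0x73,0xdc,0x71,0xeb,0xf6,0xd8}
#2 dst[0x0b+5] := {0x71,0xeb,0xf6,0xd8,0xec}
#3 dst[0x14+5] := {0xd8,0xec,0x69,0xdf,0x73}
#4 dst[0x03+5] := {0xdf,0x73,0xdc,0xd8,0xec}
query mem[0x01]=0x08, mem[0x0c]=0xeb, mem[0x06]=0xd8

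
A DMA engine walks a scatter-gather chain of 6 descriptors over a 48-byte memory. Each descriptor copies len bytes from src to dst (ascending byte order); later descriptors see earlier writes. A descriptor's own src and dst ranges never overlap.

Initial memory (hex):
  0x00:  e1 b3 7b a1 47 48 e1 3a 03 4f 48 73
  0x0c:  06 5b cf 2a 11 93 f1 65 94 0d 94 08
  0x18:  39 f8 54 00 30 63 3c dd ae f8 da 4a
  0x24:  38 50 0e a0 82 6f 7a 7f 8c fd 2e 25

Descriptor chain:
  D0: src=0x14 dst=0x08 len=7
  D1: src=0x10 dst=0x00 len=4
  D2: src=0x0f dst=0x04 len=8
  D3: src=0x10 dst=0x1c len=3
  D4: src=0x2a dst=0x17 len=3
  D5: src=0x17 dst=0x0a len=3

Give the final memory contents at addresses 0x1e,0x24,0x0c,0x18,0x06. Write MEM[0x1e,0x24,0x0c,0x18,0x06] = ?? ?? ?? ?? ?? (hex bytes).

MEM[0x1e,0x24,0x0c,0x18,0x06] = f1 38 8c 7f 93

D0: mem[0x08..0x0e] <- [94 0d 94 08 39 f8 54]
D1: mem[0x00..0x03] <- [11 93 f1 65]
D2: mem[0x04..0x0b] <- [2a 11 93 f1 65 94 0d 94]
D3: mem[0x1c..0x1e] <- [11 93 f1]
D4: mem[0x17..0x19] <- [7a 7f 8c]
D5: mem[0x0a..0x0c] <- [7a 7f 8c]
query mem[0x1e]=0xf1, mem[0x24]=0x38, mem[0x0c]=0x8c, mem[0x18]=0x7f, mem[0x06]=0x93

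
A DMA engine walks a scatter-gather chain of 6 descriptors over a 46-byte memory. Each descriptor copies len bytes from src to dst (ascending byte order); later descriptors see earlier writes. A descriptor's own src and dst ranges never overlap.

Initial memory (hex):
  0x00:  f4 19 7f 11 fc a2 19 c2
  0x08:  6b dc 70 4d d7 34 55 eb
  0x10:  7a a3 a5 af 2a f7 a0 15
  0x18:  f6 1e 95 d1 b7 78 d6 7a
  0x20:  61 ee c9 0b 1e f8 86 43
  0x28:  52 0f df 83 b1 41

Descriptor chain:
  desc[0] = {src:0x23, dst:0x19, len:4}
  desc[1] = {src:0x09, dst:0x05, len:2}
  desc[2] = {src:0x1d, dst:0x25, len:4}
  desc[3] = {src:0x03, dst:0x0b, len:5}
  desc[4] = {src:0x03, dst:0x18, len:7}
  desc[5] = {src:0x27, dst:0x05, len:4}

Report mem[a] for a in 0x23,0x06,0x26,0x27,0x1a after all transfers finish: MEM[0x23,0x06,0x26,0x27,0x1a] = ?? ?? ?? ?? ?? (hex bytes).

D0: mem[0x19..0x1c] <- [0b 1e f8 86]
D1: mem[0x05..0x06] <- [dc 70]
D2: mem[0x25..0x28] <- [78 d6 7a 61]
D3: mem[0x0b..0x0f] <- [11 fc dc 70 c2]
D4: mem[0x18..0x1e] <- [11 fc dc 70 c2 6b dc]
D5: mem[0x05..0x08] <- [7a 61 0f df]
query mem[0x23]=0x0b, mem[0x06]=0x61, mem[0x26]=0xd6, mem[0x27]=0x7a, mem[0x1a]=0xdc

MEM[0x23,0x06,0x26,0x27,0x1a] = 0b 61 d6 7a dc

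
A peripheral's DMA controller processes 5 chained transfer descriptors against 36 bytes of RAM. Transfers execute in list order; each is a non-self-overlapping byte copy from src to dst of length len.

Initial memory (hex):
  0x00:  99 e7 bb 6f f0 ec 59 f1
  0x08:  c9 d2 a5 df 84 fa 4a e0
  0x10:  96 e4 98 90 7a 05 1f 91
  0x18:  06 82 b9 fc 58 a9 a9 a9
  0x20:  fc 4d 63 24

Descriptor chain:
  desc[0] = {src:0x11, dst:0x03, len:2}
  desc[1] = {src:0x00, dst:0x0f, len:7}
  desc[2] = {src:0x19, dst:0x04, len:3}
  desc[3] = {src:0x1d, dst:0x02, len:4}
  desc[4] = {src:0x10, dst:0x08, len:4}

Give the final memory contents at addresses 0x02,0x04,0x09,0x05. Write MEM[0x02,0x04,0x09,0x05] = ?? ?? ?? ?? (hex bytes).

[0] 0x11->0x03 len=2 : e4 98
[1] 0x00->0x0f len=7 : 99 e7 bb e4 98 ec 59
[2] 0x19->0x04 len=3 : 82 b9 fc
[3] 0x1d->0x02 len=4 : a9 a9 a9 fc
[4] 0x10->0x08 len=4 : e7 bb e4 98
query mem[0x02]=0xa9, mem[0x04]=0xa9, mem[0x09]=0xbb, mem[0x05]=0xfc

MEM[0x02,0x04,0x09,0x05] = a9 a9 bb fc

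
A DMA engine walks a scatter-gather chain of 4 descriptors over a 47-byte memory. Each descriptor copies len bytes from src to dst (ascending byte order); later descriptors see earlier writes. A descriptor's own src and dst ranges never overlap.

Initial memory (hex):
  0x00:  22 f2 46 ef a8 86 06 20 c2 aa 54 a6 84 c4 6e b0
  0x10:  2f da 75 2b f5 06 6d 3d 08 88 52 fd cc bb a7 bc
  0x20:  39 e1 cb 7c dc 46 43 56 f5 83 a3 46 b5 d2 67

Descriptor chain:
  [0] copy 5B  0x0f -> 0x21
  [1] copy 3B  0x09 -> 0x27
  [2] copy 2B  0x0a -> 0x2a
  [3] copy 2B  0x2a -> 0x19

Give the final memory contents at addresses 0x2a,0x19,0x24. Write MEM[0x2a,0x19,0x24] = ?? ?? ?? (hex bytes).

[0] 0x0f->0x21 len=5 : b0 2f da 75 2b
[1] 0x09->0x27 len=3 : aa 54 a6
[2] 0x0a->0x2a len=2 : 54 a6
[3] 0x2a->0x19 len=2 : 54 a6
query mem[0x2a]=0x54, mem[0x19]=0x54, mem[0x24]=0x75

MEM[0x2a,0x19,0x24] = 54 54 75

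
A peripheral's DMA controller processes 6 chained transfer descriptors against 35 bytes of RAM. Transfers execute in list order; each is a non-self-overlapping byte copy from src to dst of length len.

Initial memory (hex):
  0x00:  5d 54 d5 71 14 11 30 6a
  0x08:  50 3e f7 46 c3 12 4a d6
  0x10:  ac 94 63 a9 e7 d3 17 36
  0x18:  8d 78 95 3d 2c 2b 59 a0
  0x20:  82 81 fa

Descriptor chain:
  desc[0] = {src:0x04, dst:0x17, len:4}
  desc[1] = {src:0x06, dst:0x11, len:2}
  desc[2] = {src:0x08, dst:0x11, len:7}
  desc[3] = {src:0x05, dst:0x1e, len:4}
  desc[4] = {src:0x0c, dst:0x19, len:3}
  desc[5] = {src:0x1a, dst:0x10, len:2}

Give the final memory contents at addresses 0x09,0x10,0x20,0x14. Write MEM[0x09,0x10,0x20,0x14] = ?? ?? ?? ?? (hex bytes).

MEM[0x09,0x10,0x20,0x14] = 3e 12 6a 46

#0 dst[0x17+4] := {0x14,0x11,0x30,0x6a}
#1 dst[0x11+2] := {0x30,0x6a}
#2 dst[0x11+7] := {0x50,0x3e,0xf7,0x46,0xc3,0x12,0x4a}
#3 dst[0x1e+4] := {0x11,0x30,0x6a,0x50}
#4 dst[0x19+3] := {0xc3,0x12,0x4a}
#5 dst[0x10+2] := {0x12,0x4a}
query mem[0x09]=0x3e, mem[0x10]=0x12, mem[0x20]=0x6a, mem[0x14]=0x46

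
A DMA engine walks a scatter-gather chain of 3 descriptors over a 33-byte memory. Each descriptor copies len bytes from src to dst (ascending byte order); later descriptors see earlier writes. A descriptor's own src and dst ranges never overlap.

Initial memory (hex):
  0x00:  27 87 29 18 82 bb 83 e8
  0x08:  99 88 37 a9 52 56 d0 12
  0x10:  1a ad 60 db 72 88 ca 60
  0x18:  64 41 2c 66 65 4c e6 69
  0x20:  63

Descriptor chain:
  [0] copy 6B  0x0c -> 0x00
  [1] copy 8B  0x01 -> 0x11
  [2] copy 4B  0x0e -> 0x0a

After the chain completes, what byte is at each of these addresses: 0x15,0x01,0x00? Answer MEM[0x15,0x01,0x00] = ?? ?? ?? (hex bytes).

MEM[0x15,0x01,0x00] = ad 56 52

#0 dst[0x00+6] := {0x52,0x56,0xd0,0x12,0x1a,0xad}
#1 dst[0x11+8] := {0x56,0xd0,0x12,0x1a,0xad,0x83,0xe8,0x99}
#2 dst[0x0a+4] := {0xd0,0x12,0x1a,0x56}
query mem[0x15]=0xad, mem[0x01]=0x56, mem[0x00]=0x52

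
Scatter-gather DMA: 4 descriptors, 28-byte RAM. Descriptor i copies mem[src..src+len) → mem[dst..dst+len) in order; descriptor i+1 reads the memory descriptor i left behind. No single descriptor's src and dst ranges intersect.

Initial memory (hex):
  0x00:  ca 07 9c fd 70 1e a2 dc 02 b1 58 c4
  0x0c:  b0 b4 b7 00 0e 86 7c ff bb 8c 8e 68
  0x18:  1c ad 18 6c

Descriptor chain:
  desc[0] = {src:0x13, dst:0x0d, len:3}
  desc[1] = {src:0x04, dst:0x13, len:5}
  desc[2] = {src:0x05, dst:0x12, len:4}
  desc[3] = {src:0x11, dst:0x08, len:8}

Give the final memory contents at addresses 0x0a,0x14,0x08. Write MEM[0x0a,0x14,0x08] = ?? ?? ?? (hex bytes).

MEM[0x0a,0x14,0x08] = a2 dc 86

D0: mem[0x0d..0x0f] <- [ff bb 8c]
D1: mem[0x13..0x17] <- [70 1e a2 dc 02]
D2: mem[0x12..0x15] <- [1e a2 dc 02]
D3: mem[0x08..0x0f] <- [86 1e a2 dc 02 dc 02 1c]
query mem[0x0a]=0xa2, mem[0x14]=0xdc, mem[0x08]=0x86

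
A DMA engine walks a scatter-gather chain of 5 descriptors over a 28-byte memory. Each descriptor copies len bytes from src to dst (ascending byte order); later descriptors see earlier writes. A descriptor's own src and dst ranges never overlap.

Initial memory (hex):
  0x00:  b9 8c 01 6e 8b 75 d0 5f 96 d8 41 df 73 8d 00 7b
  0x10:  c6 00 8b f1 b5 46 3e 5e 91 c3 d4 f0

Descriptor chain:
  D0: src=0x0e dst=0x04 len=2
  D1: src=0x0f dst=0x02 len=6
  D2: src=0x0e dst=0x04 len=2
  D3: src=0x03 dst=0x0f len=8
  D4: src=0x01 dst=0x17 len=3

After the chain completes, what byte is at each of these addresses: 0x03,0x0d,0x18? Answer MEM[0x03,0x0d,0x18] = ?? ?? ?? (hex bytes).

D0: mem[0x04..0x05] <- [00 7b]
D1: mem[0x02..0x07] <- [7b c6 00 8b f1 b5]
D2: mem[0x04..0x05] <- [00 7b]
D3: mem[0x0f..0x16] <- [c6 00 7b f1 b5 96 d8 41]
D4: mem[0x17..0x19] <- [8c 7b c6]
query mem[0x03]=0xc6, mem[0x0d]=0x8d, mem[0x18]=0x7b

MEM[0x03,0x0d,0x18] = c6 8d 7b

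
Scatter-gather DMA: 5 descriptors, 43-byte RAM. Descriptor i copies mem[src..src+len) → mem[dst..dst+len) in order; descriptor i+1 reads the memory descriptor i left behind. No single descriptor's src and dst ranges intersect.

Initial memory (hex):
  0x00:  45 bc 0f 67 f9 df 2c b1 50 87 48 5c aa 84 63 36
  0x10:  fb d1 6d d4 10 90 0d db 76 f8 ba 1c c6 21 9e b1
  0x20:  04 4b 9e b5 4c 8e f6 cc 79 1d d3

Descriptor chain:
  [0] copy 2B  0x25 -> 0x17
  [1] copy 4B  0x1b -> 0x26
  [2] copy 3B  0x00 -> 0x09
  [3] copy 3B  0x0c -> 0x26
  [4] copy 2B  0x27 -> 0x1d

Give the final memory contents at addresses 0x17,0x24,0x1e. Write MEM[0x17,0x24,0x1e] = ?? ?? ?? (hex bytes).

[0] 0x25->0x17 len=2 : 8e f6
[1] 0x1b->0x26 len=4 : 1c c6 21 9e
[2] 0x00->0x09 len=3 : 45 bc 0f
[3] 0x0c->0x26 len=3 : aa 84 63
[4] 0x27->0x1d len=2 : 84 63
query mem[0x17]=0x8e, mem[0x24]=0x4c, mem[0x1e]=0x63

MEM[0x17,0x24,0x1e] = 8e 4c 63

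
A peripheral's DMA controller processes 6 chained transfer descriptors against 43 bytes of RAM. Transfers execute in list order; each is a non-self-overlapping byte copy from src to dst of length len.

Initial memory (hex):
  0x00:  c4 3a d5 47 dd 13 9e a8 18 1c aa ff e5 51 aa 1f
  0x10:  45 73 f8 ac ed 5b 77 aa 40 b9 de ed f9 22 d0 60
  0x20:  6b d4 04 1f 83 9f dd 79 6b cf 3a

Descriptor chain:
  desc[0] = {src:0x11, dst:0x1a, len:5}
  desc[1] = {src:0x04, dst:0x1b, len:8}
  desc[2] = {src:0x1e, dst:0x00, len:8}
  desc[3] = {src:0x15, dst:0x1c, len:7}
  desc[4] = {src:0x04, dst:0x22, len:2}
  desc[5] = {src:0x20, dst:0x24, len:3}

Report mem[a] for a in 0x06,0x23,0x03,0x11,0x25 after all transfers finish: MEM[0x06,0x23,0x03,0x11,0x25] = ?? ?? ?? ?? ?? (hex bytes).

  after D0: wrote 5B at 0x1a = 73f8aced5b
  after D1: wrote 8B at 0x1b = dd139ea8181caaff
  after D2: wrote 8B at 0x00 = a8181caaff1f839f
  after D3: wrote 7B at 0x1c = 5b77aa40b973dd
  after D4: wrote 2B at 0x22 = ff1f
  after D5: wrote 3B at 0x24 = b973ff
query mem[0x06]=0x83, mem[0x23]=0x1f, mem[0x03]=0xaa, mem[0x11]=0x73, mem[0x25]=0x73

MEM[0x06,0x23,0x03,0x11,0x25] = 83 1f aa 73 73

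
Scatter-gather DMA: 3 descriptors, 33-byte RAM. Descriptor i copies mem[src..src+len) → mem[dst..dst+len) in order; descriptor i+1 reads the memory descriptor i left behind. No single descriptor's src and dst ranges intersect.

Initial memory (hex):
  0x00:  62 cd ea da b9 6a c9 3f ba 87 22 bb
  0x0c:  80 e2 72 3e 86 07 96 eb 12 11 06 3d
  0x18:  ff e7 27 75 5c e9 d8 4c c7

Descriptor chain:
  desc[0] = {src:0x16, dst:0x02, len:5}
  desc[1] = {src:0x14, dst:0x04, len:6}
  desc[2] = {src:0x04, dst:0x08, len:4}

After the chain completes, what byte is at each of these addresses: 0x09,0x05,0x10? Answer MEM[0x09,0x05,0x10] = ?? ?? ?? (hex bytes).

[0] 0x16->0x02 len=5 : 06 3d ff e7 27
[1] 0x14->0x04 len=6 : 12 11 06 3d ff e7
[2] 0x04->0x08 len=4 : 12 11 06 3d
query mem[0x09]=0x11, mem[0x05]=0x11, mem[0x10]=0x86

MEM[0x09,0x05,0x10] = 11 11 86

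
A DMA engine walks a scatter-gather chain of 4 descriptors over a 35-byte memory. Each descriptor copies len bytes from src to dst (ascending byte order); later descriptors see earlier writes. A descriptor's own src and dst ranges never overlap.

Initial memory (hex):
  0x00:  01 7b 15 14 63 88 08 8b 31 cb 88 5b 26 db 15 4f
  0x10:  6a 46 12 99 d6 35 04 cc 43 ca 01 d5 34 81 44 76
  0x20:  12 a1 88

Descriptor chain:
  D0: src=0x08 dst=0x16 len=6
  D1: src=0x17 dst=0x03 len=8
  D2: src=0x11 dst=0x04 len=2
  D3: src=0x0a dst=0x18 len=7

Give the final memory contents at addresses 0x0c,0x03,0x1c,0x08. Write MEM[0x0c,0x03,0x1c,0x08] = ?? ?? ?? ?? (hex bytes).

D0: mem[0x16..0x1b] <- [31 cb 88 5b 26 db]
D1: mem[0x03..0x0a] <- [cb 88 5b 26 db 34 81 44]
D2: mem[0x04..0x05] <- [46 12]
D3: mem[0x18..0x1e] <- [44 5b 26 db 15 4f 6a]
query mem[0x0c]=0x26, mem[0x03]=0xcb, mem[0x1c]=0x15, mem[0x08]=0x34

MEM[0x0c,0x03,0x1c,0x08] = 26 cb 15 34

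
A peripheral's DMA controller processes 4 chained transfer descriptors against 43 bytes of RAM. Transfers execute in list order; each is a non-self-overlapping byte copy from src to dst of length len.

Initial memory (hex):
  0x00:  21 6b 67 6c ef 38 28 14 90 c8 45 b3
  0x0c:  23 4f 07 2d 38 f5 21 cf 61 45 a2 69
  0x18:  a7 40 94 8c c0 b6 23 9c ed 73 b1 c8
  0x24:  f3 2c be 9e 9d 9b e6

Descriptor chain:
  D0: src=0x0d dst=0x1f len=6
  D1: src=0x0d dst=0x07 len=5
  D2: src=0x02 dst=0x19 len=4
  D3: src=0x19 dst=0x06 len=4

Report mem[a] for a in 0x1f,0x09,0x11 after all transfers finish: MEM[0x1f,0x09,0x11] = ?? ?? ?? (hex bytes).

#0 dst[0x1f+6] := {0x4f,0x07,0x2d,0x38,0xf5,0x21}
#1 dst[0x07+5] := {0x4f,0x07,0x2d,0x38,0xf5}
#2 dst[0x19+4] := {0x67,0x6c,0xef,0x38}
#3 dst[0x06+4] := {0x67,0x6c,0xef,0x38}
query mem[0x1f]=0x4f, mem[0x09]=0x38, mem[0x11]=0xf5

MEM[0x1f,0x09,0x11] = 4f 38 f5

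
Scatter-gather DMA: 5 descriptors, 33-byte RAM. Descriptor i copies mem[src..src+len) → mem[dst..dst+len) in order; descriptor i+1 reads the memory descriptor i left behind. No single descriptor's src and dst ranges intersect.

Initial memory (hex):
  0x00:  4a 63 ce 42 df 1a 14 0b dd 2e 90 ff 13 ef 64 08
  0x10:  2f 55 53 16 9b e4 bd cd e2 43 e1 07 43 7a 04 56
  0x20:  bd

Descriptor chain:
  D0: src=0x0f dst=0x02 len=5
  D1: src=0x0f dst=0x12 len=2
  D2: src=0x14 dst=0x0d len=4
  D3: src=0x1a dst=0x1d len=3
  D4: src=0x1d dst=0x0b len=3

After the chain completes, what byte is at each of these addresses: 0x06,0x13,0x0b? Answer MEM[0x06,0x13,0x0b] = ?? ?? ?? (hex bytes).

MEM[0x06,0x13,0x0b] = 16 2f e1

  after D0: wrote 5B at 0x02 = 082f555316
  after D1: wrote 2B at 0x12 = 082f
  after D2: wrote 4B at 0x0d = 9be4bdcd
  after D3: wrote 3B at 0x1d = e10743
  after D4: wrote 3B at 0x0b = e10743
query mem[0x06]=0x16, mem[0x13]=0x2f, mem[0x0b]=0xe1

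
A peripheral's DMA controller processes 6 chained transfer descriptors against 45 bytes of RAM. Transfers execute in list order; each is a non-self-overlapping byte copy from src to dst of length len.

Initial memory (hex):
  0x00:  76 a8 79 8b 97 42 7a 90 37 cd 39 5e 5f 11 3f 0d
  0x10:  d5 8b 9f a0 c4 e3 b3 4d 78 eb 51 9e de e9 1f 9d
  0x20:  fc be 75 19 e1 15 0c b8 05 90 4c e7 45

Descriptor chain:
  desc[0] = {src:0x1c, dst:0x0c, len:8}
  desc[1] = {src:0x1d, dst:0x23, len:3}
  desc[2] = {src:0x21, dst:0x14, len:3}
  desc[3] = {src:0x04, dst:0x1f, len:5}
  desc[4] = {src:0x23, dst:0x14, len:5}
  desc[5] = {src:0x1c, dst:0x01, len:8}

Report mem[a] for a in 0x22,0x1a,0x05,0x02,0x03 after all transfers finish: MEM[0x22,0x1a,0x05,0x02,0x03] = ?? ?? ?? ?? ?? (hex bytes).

  after D0: wrote 8B at 0x0c = dee91f9dfcbe7519
  after D1: wrote 3B at 0x23 = e91f9d
  after D2: wrote 3B at 0x14 = be75e9
  after D3: wrote 5B at 0x1f = 97427a9037
  after D4: wrote 5B at 0x14 = 371f9d0cb8
  after D5: wrote 8B at 0x01 = dee91f97427a9037
query mem[0x22]=0x90, mem[0x1a]=0x51, mem[0x05]=0x42, mem[0x02]=0xe9, mem[0x03]=0x1f

MEM[0x22,0x1a,0x05,0x02,0x03] = 90 51 42 e9 1f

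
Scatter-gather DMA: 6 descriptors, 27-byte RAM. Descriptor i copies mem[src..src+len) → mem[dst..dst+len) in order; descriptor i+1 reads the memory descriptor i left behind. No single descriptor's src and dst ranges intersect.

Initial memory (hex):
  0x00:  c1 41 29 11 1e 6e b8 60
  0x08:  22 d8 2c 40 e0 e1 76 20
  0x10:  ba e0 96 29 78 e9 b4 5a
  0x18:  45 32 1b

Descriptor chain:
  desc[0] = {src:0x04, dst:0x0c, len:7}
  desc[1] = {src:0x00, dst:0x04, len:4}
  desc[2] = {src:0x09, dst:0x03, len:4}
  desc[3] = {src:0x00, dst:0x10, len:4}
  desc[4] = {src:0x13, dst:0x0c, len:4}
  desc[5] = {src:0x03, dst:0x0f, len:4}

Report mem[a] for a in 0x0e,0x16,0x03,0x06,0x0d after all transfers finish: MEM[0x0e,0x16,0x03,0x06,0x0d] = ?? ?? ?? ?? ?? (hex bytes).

MEM[0x0e,0x16,0x03,0x06,0x0d] = e9 b4 d8 1e 78

D0: mem[0x0c..0x12] <- [1e 6e b8 60 22 d8 2c]
D1: mem[0x04..0x07] <- [c1 41 29 11]
D2: mem[0x03..0x06] <- [d8 2c 40 1e]
D3: mem[0x10..0x13] <- [c1 41 29 d8]
D4: mem[0x0c..0x0f] <- [d8 78 e9 b4]
D5: mem[0x0f..0x12] <- [d8 2c 40 1e]
query mem[0x0e]=0xe9, mem[0x16]=0xb4, mem[0x03]=0xd8, mem[0x06]=0x1e, mem[0x0d]=0x78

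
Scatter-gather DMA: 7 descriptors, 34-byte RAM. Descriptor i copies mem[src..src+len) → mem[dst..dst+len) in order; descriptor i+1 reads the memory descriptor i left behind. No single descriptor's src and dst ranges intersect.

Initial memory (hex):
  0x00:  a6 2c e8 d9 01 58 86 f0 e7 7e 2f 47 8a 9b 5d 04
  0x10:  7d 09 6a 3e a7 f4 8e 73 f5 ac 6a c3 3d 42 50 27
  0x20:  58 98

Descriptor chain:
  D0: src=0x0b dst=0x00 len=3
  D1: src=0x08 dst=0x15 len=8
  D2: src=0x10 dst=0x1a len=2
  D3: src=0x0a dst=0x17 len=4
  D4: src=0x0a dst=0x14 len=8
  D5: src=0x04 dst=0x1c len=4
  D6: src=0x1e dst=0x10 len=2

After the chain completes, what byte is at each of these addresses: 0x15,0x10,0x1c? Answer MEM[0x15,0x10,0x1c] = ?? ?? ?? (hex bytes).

D0: mem[0x00..0x02] <- [47 8a 9b]
D1: mem[0x15..0x1c] <- [e7 7e 2f 47 8a 9b 5d 04]
D2: mem[0x1a..0x1b] <- [7d 09]
D3: mem[0x17..0x1a] <- [2f 47 8a 9b]
D4: mem[0x14..0x1b] <- [2f 47 8a 9b 5d 04 7d 09]
D5: mem[0x1c..0x1f] <- [01 58 86 f0]
D6: mem[0x10..0x11] <- [86 f0]
query mem[0x15]=0x47, mem[0x10]=0x86, mem[0x1c]=0x01

MEM[0x15,0x10,0x1c] = 47 86 01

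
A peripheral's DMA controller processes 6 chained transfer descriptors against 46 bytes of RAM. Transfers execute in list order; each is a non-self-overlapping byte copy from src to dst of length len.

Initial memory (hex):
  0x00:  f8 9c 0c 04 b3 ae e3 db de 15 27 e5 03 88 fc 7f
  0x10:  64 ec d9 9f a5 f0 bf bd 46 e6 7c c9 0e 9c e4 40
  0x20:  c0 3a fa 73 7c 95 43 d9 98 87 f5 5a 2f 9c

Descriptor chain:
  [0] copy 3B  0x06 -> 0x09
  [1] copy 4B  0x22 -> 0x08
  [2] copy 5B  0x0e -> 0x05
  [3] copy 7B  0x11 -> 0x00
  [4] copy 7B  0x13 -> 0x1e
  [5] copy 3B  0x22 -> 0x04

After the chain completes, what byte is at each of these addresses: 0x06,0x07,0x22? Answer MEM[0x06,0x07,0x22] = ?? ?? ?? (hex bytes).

MEM[0x06,0x07,0x22] = e6 64 bd

#0 dst[0x09+3] := {0xe3,0xdb,0xde}
#1 dst[0x08+4] := {0xfa,0x73,0x7c,0x95}
#2 dst[0x05+5] := {0xfc,0x7f,0x64,0xec,0xd9}
#3 dst[0x00+7] := {0xec,0xd9,0x9f,0xa5,0xf0,0xbf,0xbd}
#4 dst[0x1e+7] := {0x9f,0xa5,0xf0,0xbf,0xbd,0x46,0xe6}
#5 dst[0x04+3] := {0xbd,0x46,0xe6}
query mem[0x06]=0xe6, mem[0x07]=0x64, mem[0x22]=0xbd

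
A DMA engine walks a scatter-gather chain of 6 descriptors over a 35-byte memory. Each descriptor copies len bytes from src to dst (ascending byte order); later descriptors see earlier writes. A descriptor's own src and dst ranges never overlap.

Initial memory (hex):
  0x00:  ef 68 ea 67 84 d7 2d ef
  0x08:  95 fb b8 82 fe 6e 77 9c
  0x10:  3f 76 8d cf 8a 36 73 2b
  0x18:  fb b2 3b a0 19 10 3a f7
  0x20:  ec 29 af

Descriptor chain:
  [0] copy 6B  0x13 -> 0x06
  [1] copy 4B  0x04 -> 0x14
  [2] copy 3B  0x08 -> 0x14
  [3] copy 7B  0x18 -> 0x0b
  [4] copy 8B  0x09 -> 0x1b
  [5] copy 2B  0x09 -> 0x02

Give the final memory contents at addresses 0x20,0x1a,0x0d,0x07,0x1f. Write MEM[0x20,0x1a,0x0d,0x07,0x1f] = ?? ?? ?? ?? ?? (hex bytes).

MEM[0x20,0x1a,0x0d,0x07,0x1f] = a0 3b 3b 8a 3b

#0 dst[0x06+6] := {0xcf,0x8a,0x36,0x73,0x2b,0xfb}
#1 dst[0x14+4] := {0x84,0xd7,0xcf,0x8a}
#2 dst[0x14+3] := {0x36,0x73,0x2b}
#3 dst[0x0b+7] := {0xfb,0xb2,0x3b,0xa0,0x19,0x10,0x3a}
#4 dst[0x1b+8] := {0x73,0x2b,0xfb,0xb2,0x3b,0xa0,0x19,0x10}
#5 dst[0x02+2] := {0x73,0x2b}
query mem[0x20]=0xa0, mem[0x1a]=0x3b, mem[0x0d]=0x3b, mem[0x07]=0x8a, mem[0x1f]=0x3b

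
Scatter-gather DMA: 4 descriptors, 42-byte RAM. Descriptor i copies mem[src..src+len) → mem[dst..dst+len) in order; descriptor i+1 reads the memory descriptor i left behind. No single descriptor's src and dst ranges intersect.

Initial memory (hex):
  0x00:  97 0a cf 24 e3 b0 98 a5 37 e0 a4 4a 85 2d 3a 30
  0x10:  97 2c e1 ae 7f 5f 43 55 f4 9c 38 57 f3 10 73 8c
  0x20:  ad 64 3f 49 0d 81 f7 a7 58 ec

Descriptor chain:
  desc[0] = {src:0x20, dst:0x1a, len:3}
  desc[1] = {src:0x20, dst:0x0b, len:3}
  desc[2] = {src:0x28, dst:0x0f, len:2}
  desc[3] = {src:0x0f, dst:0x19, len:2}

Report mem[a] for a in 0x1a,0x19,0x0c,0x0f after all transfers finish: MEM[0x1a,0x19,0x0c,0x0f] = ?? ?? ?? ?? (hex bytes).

MEM[0x1a,0x19,0x0c,0x0f] = ec 58 64 58

#0 dst[0x1a+3] := {0xad,0x64,0x3f}
#1 dst[0x0b+3] := {0xad,0x64,0x3f}
#2 dst[0x0f+2] := {0x58,0xec}
#3 dst[0x19+2] := {0x58,0xec}
query mem[0x1a]=0xec, mem[0x19]=0x58, mem[0x0c]=0x64, mem[0x0f]=0x58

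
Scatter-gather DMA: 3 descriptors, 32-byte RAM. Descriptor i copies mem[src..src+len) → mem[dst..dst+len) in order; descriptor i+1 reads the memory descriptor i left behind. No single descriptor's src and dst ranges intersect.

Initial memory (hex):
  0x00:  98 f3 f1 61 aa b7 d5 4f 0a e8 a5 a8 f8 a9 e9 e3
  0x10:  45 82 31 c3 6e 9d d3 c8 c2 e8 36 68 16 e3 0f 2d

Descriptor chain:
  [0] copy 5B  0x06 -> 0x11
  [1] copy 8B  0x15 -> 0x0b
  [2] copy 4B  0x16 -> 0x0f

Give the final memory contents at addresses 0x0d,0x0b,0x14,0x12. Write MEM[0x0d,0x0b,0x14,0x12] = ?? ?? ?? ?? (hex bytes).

[0] 0x06->0x11 len=5 : d5 4f 0a e8 a5
[1] 0x15->0x0b len=8 : a5 d3 c8 c2 e8 36 68 16
[2] 0x16->0x0f len=4 : d3 c8 c2 e8
query mem[0x0d]=0xc8, mem[0x0b]=0xa5, mem[0x14]=0xe8, mem[0x12]=0xe8

MEM[0x0d,0x0b,0x14,0x12] = c8 a5 e8 e8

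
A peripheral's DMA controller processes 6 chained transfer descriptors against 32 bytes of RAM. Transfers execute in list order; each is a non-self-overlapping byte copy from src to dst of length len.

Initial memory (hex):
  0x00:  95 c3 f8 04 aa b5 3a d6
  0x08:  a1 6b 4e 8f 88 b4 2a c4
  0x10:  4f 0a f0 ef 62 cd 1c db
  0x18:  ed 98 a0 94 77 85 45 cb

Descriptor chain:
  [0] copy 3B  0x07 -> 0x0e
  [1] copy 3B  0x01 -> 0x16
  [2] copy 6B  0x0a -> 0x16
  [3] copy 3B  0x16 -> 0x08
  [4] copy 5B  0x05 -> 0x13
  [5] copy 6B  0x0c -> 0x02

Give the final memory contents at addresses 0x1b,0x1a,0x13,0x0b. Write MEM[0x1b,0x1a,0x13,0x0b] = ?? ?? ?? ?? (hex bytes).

  after D0: wrote 3B at 0x0e = d6a16b
  after D1: wrote 3B at 0x16 = c3f804
  after D2: wrote 6B at 0x16 = 4e8f88b4d6a1
  after D3: wrote 3B at 0x08 = 4e8f88
  after D4: wrote 5B at 0x13 = b53ad64e8f
  after D5: wrote 6B at 0x02 = 88b4d6a16b0a
query mem[0x1b]=0xa1, mem[0x1a]=0xd6, mem[0x13]=0xb5, mem[0x0b]=0x8f

MEM[0x1b,0x1a,0x13,0x0b] = a1 d6 b5 8f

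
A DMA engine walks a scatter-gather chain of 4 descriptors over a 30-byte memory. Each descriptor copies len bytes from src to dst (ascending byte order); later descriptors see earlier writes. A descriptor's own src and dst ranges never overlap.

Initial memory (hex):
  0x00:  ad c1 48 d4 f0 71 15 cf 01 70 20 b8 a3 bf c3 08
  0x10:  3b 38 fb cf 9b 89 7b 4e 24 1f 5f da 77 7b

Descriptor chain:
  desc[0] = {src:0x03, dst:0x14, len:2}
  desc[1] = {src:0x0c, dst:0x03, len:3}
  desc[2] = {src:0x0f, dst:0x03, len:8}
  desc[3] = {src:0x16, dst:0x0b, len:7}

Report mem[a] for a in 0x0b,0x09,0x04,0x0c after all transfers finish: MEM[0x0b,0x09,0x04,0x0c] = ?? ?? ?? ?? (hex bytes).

[0] 0x03->0x14 len=2 : d4 f0
[1] 0x0c->0x03 len=3 : a3 bf c3
[2] 0x0f->0x03 len=8 : 08 3b 38 fb cf d4 f0 7b
[3] 0x16->0x0b len=7 : 7b 4e 24 1f 5f da 77
query mem[0x0b]=0x7b, mem[0x09]=0xf0, mem[0x04]=0x3b, mem[0x0c]=0x4e

MEM[0x0b,0x09,0x04,0x0c] = 7b f0 3b 4e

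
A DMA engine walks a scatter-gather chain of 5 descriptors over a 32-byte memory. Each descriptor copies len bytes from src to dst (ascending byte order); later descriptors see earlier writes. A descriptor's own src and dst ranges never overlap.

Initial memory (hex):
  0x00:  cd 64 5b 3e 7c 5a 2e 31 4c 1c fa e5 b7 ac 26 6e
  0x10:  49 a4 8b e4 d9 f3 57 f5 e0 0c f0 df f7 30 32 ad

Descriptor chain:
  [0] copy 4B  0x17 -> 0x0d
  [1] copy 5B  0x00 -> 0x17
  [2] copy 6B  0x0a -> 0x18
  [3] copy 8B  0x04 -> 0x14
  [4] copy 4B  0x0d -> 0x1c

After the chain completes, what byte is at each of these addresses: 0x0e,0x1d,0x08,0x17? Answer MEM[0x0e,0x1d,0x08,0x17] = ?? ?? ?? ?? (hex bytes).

MEM[0x0e,0x1d,0x08,0x17] = e0 e0 4c 31

[0] 0x17->0x0d len=4 : f5 e0 0c f0
[1] 0x00->0x17 len=5 : cd 64 5b 3e 7c
[2] 0x0a->0x18 len=6 : fa e5 b7 f5 e0 0c
[3] 0x04->0x14 len=8 : 7c 5a 2e 31 4c 1c fa e5
[4] 0x0d->0x1c len=4 : f5 e0 0c f0
query mem[0x0e]=0xe0, mem[0x1d]=0xe0, mem[0x08]=0x4c, mem[0x17]=0x31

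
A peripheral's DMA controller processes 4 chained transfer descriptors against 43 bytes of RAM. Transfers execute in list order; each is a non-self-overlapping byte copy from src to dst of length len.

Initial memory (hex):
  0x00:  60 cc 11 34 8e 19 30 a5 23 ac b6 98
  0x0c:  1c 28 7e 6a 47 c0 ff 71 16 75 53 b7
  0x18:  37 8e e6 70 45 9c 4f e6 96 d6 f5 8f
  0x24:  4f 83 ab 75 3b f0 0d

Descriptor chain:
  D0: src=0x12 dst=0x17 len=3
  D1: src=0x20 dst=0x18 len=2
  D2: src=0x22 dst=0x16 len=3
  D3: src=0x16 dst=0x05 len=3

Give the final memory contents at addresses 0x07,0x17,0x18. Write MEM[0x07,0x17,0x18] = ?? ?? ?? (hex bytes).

D0: mem[0x17..0x19] <- [ff 71 16]
D1: mem[0x18..0x19] <- [96 d6]
D2: mem[0x16..0x18] <- [f5 8f 4f]
D3: mem[0x05..0x07] <- [f5 8f 4f]
query mem[0x07]=0x4f, mem[0x17]=0x8f, mem[0x18]=0x4f

MEM[0x07,0x17,0x18] = 4f 8f 4f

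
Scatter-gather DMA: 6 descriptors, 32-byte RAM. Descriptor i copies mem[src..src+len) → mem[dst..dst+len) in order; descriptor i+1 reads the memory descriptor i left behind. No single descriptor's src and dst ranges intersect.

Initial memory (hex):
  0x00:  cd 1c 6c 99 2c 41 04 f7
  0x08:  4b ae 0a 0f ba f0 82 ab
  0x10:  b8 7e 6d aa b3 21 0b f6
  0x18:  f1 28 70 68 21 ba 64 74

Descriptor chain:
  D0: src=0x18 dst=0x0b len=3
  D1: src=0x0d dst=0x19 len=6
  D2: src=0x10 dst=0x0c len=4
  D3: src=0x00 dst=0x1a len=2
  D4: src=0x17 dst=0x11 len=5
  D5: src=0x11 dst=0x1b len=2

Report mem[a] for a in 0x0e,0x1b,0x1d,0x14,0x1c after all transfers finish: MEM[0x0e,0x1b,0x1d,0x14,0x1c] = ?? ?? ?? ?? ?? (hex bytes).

[0] 0x18->0x0b len=3 : f1 28 70
[1] 0x0d->0x19 len=6 : 70 82 ab b8 7e 6d
[2] 0x10->0x0c len=4 : b8 7e 6d aa
[3] 0x00->0x1a len=2 : cd 1c
[4] 0x17->0x11 len=5 : f6 f1 70 cd 1c
[5] 0x11->0x1b len=2 : f6 f1
query mem[0x0e]=0x6d, mem[0x1b]=0xf6, mem[0x1d]=0x7e, mem[0x14]=0xcd, mem[0x1c]=0xf1

MEM[0x0e,0x1b,0x1d,0x14,0x1c] = 6d f6 7e cd f1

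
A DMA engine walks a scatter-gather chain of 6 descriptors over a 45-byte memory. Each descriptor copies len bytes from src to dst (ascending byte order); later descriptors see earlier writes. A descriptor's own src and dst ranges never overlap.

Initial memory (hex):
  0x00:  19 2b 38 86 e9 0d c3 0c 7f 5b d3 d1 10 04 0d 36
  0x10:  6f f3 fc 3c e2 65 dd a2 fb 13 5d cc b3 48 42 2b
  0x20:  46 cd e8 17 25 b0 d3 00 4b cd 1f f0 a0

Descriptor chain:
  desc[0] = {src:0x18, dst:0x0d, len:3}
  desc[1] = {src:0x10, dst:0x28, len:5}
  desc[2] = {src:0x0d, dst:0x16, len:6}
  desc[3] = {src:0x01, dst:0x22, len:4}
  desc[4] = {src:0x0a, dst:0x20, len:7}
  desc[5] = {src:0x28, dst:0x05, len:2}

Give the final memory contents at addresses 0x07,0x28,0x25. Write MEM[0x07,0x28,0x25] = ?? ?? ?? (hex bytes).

  after D0: wrote 3B at 0x0d = fb135d
  after D1: wrote 5B at 0x28 = 6ff3fc3ce2
  after D2: wrote 6B at 0x16 = fb135d6ff3fc
  after D3: wrote 4B at 0x22 = 2b3886e9
  after D4: wrote 7B at 0x20 = d3d110fb135d6f
  after D5: wrote 2B at 0x05 = 6ff3
query mem[0x07]=0x0c, mem[0x28]=0x6f, mem[0x25]=0x5d

MEM[0x07,0x28,0x25] = 0c 6f 5d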